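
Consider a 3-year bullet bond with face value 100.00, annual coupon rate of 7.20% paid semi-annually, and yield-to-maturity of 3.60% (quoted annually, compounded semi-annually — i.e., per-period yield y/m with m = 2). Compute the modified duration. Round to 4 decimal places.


Answer: Modified duration = 2.7159

Derivation:
Coupon per period c = face * coupon_rate / m = 3.600000
Periods per year m = 2; per-period yield y/m = 0.018000
Number of cashflows N = 6
Cashflows (t years, CF_t, discount factor 1/(1+y/m)^(m*t), PV):
  t = 0.5000: CF_t = 3.600000, DF = 0.982318, PV = 3.536346
  t = 1.0000: CF_t = 3.600000, DF = 0.964949, PV = 3.473817
  t = 1.5000: CF_t = 3.600000, DF = 0.947887, PV = 3.412394
  t = 2.0000: CF_t = 3.600000, DF = 0.931127, PV = 3.352057
  t = 2.5000: CF_t = 3.600000, DF = 0.914663, PV = 3.292787
  t = 3.0000: CF_t = 103.600000, DF = 0.898490, PV = 93.083582
Price P = sum_t PV_t = 110.150983
First compute Macaulay numerator sum_t t * PV_t:
  t * PV_t at t = 0.5000: 1.768173
  t * PV_t at t = 1.0000: 3.473817
  t * PV_t at t = 1.5000: 5.118591
  t * PV_t at t = 2.0000: 6.704114
  t * PV_t at t = 2.5000: 8.231967
  t * PV_t at t = 3.0000: 279.250746
Macaulay duration D = 304.547408 / 110.150983 = 2.764818
Modified duration = D / (1 + y/m) = 2.764818 / (1 + 0.018000) = 2.715931


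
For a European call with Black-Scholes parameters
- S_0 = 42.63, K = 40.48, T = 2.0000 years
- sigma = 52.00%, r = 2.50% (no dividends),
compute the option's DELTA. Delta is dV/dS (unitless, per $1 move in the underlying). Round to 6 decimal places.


d1 = 0.5060575657; d2 = -0.2293334868
phi(d1) = 0.3509941708; exp(-qT) = 1.0000000000; exp(-rT) = 0.9512294245
N(d1) = 0.6935918807
Delta = exp(-qT) * N(d1) = 1.0000000000 * 0.6935918807 = 0.693592

Answer: Delta = 0.693592


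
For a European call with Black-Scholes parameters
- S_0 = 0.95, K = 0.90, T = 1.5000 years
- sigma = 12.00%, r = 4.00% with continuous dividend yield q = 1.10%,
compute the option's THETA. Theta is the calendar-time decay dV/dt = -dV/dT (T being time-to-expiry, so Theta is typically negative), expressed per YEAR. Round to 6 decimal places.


Answer: Theta = -0.030502

Derivation:
d1 = 0.7373455471; d2 = 0.5903761625
phi(d1) = 0.3039847446; exp(-qT) = 0.9836353794; exp(-rT) = 0.9417645336
Theta = -S*exp(-qT)*phi(d1)*sigma/(2*sqrt(T)) - r*K*exp(-rT)*N(d2) + q*S*exp(-qT)*N(d1)
N(d1) = 0.7695438797; N(d2) = 0.7225307559; sqrt(T) = 1.2247448714
Term 1 = -0.9500 * 0.9836353794 * 0.3039847446 * 0.1200 / (2 * 1.2247448714) = -0.0139160236
Term 2 = -0.0400 * 0.9000 * 0.9417645336 * 0.7225307559 = -0.0244963383
Term 3 = 0.0110 * 0.9500 * 0.9836353794 * 0.7695438797 = 0.0079101336
Theta = -0.0139160236 + (-0.0244963383) + (0.0079101336) = -0.030502


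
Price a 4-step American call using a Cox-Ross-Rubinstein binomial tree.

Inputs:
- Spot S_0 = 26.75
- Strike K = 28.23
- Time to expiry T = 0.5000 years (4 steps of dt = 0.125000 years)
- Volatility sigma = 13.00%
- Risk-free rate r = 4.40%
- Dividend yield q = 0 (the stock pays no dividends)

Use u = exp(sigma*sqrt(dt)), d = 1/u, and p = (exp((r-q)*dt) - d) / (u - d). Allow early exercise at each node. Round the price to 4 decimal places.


Answer: Price = V(0,0) = 0.6663

Derivation:
dt = T/N = 0.125000
u = exp(sigma*sqrt(dt)) = 1.047035; d = 1/u = 0.955078
p = (exp((r-q)*dt) - d) / (u - d) = 0.548487
Discount per step: exp(-r*dt) = 0.994515
Stock lattice S(k, i) with i counting down-moves:
  k=0: S(0,0) = 26.7500
  k=1: S(1,0) = 28.0082; S(1,1) = 25.5483
  k=2: S(2,0) = 29.3255; S(2,1) = 26.7500; S(2,2) = 24.4007
  k=3: S(3,0) = 30.7048; S(3,1) = 28.0082; S(3,2) = 25.5483; S(3,3) = 23.3046
  k=4: S(4,0) = 32.1490; S(4,1) = 29.3255; S(4,2) = 26.7500; S(4,3) = 24.4007; S(4,4) = 22.2577
Terminal payoffs V(N, i) = max(S_T - K, 0):
  V(4,0) = 3.919029; V(4,1) = 1.095527; V(4,2) = 0.000000; V(4,3) = 0.000000; V(4,4) = 0.000000
Backward induction: V(k, i) = exp(-r*dt) * [p * V(k+1, i) + (1-p) * V(k+1, i+1)]; then take max(V_cont, immediate exercise) for American.
  V(3,0) = exp(-r*dt) * [p*3.919029 + (1-p)*1.095527] = 2.629679; exercise = 2.474840; V(3,0) = max -> 2.629679
  V(3,1) = exp(-r*dt) * [p*1.095527 + (1-p)*0.000000] = 0.597587; exercise = 0.000000; V(3,1) = max -> 0.597587
  V(3,2) = exp(-r*dt) * [p*0.000000 + (1-p)*0.000000] = 0.000000; exercise = 0.000000; V(3,2) = max -> 0.000000
  V(3,3) = exp(-r*dt) * [p*0.000000 + (1-p)*0.000000] = 0.000000; exercise = 0.000000; V(3,3) = max -> 0.000000
  V(2,0) = exp(-r*dt) * [p*2.629679 + (1-p)*0.597587] = 1.702773; exercise = 1.095527; V(2,0) = max -> 1.702773
  V(2,1) = exp(-r*dt) * [p*0.597587 + (1-p)*0.000000] = 0.325971; exercise = 0.000000; V(2,1) = max -> 0.325971
  V(2,2) = exp(-r*dt) * [p*0.000000 + (1-p)*0.000000] = 0.000000; exercise = 0.000000; V(2,2) = max -> 0.000000
  V(1,0) = exp(-r*dt) * [p*1.702773 + (1-p)*0.325971] = 1.075199; exercise = 0.000000; V(1,0) = max -> 1.075199
  V(1,1) = exp(-r*dt) * [p*0.325971 + (1-p)*0.000000] = 0.177810; exercise = 0.000000; V(1,1) = max -> 0.177810
  V(0,0) = exp(-r*dt) * [p*1.075199 + (1-p)*0.177810] = 0.666342; exercise = 0.000000; V(0,0) = max -> 0.666342


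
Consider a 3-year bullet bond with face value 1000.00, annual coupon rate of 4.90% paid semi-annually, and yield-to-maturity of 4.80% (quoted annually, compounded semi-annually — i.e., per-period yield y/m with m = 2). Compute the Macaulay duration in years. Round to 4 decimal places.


Answer: Macaulay duration = 2.8265 years

Derivation:
Coupon per period c = face * coupon_rate / m = 24.500000
Periods per year m = 2; per-period yield y/m = 0.024000
Number of cashflows N = 6
Cashflows (t years, CF_t, discount factor 1/(1+y/m)^(m*t), PV):
  t = 0.5000: CF_t = 24.500000, DF = 0.976562, PV = 23.925781
  t = 1.0000: CF_t = 24.500000, DF = 0.953674, PV = 23.365021
  t = 1.5000: CF_t = 24.500000, DF = 0.931323, PV = 22.817403
  t = 2.0000: CF_t = 24.500000, DF = 0.909495, PV = 22.282620
  t = 2.5000: CF_t = 24.500000, DF = 0.888178, PV = 21.760371
  t = 3.0000: CF_t = 1024.500000, DF = 0.867362, PV = 888.612101
Price P = sum_t PV_t = 1002.763297
Macaulay numerator sum_t t * PV_t:
  t * PV_t at t = 0.5000: 11.962891
  t * PV_t at t = 1.0000: 23.365021
  t * PV_t at t = 1.5000: 34.226105
  t * PV_t at t = 2.0000: 44.565240
  t * PV_t at t = 2.5000: 54.400928
  t * PV_t at t = 3.0000: 2665.836302
Macaulay duration D = (sum_t t * PV_t) / P = 2834.356486 / 1002.763297 = 2.826546


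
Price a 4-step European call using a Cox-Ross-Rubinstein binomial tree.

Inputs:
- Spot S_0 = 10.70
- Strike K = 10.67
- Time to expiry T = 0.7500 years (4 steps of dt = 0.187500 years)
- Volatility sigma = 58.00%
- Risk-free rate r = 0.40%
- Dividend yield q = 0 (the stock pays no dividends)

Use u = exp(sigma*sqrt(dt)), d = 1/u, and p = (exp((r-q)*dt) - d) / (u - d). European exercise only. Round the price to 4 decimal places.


Answer: Price = V(0,0) = 2.0253

Derivation:
dt = T/N = 0.187500
u = exp(sigma*sqrt(dt)) = 1.285500; d = 1/u = 0.777908
p = (exp((r-q)*dt) - d) / (u - d) = 0.439019
Discount per step: exp(-r*dt) = 0.999250
Stock lattice S(k, i) with i counting down-moves:
  k=0: S(0,0) = 10.7000
  k=1: S(1,0) = 13.7548; S(1,1) = 8.3236
  k=2: S(2,0) = 17.6818; S(2,1) = 10.7000; S(2,2) = 6.4750
  k=3: S(3,0) = 22.7300; S(3,1) = 13.7548; S(3,2) = 8.3236; S(3,3) = 5.0370
  k=4: S(4,0) = 29.2194; S(4,1) = 17.6818; S(4,2) = 10.7000; S(4,3) = 6.4750; S(4,4) = 3.9183
Terminal payoffs V(N, i) = max(S_T - K, 0):
  V(4,0) = 18.549410; V(4,1) = 7.011846; V(4,2) = 0.030000; V(4,3) = 0.000000; V(4,4) = 0.000000
Backward induction: V(k, i) = exp(-r*dt) * [p * V(k+1, i) + (1-p) * V(k+1, i+1)].
  V(3,0) = exp(-r*dt) * [p*18.549410 + (1-p)*7.011846] = 12.068004
  V(3,1) = exp(-r*dt) * [p*7.011846 + (1-p)*0.030000] = 3.092844
  V(3,2) = exp(-r*dt) * [p*0.030000 + (1-p)*0.000000] = 0.013161
  V(3,3) = exp(-r*dt) * [p*0.000000 + (1-p)*0.000000] = 0.000000
  V(2,0) = exp(-r*dt) * [p*12.068004 + (1-p)*3.092844] = 7.027839
  V(2,1) = exp(-r*dt) * [p*3.092844 + (1-p)*0.013161] = 1.364177
  V(2,2) = exp(-r*dt) * [p*0.013161 + (1-p)*0.000000] = 0.005773
  V(1,0) = exp(-r*dt) * [p*7.027839 + (1-p)*1.364177] = 3.847747
  V(1,1) = exp(-r*dt) * [p*1.364177 + (1-p)*0.005773] = 0.601688
  V(0,0) = exp(-r*dt) * [p*3.847747 + (1-p)*0.601688] = 2.025251


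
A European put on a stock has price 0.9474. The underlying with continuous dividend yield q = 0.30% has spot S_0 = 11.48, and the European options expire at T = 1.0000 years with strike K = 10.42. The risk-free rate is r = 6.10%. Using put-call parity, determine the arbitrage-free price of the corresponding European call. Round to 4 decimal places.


Put-call parity: C - P = S_0 * exp(-qT) - K * exp(-rT).
S_0 * exp(-qT) = 11.4800 * 0.99700450 = 11.44561161
K * exp(-rT) = 10.4200 * 0.94082324 = 9.80337816
C = P + S*exp(-qT) - K*exp(-rT)
C = 0.9474 + 11.44561161 - 9.80337816 = 2.5896

Answer: Call price = 2.5896


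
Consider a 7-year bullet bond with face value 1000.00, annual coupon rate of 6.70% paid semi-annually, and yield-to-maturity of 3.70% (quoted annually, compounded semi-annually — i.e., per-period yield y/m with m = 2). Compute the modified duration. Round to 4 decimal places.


Coupon per period c = face * coupon_rate / m = 33.500000
Periods per year m = 2; per-period yield y/m = 0.018500
Number of cashflows N = 14
Cashflows (t years, CF_t, discount factor 1/(1+y/m)^(m*t), PV):
  t = 0.5000: CF_t = 33.500000, DF = 0.981836, PV = 32.891507
  t = 1.0000: CF_t = 33.500000, DF = 0.964002, PV = 32.294067
  t = 1.5000: CF_t = 33.500000, DF = 0.946492, PV = 31.707479
  t = 2.0000: CF_t = 33.500000, DF = 0.929300, PV = 31.131545
  t = 2.5000: CF_t = 33.500000, DF = 0.912420, PV = 30.566073
  t = 3.0000: CF_t = 33.500000, DF = 0.895847, PV = 30.010871
  t = 3.5000: CF_t = 33.500000, DF = 0.879575, PV = 29.465755
  t = 4.0000: CF_t = 33.500000, DF = 0.863598, PV = 28.930540
  t = 4.5000: CF_t = 33.500000, DF = 0.847912, PV = 28.405047
  t = 5.0000: CF_t = 33.500000, DF = 0.832510, PV = 27.889098
  t = 5.5000: CF_t = 33.500000, DF = 0.817389, PV = 27.382522
  t = 6.0000: CF_t = 33.500000, DF = 0.802542, PV = 26.885146
  t = 6.5000: CF_t = 33.500000, DF = 0.787964, PV = 26.396806
  t = 7.0000: CF_t = 1033.500000, DF = 0.773652, PV = 799.569122
Price P = sum_t PV_t = 1183.525578
First compute Macaulay numerator sum_t t * PV_t:
  t * PV_t at t = 0.5000: 16.445754
  t * PV_t at t = 1.0000: 32.294067
  t * PV_t at t = 1.5000: 47.561218
  t * PV_t at t = 2.0000: 62.263090
  t * PV_t at t = 2.5000: 76.415182
  t * PV_t at t = 3.0000: 90.032614
  t * PV_t at t = 3.5000: 103.130143
  t * PV_t at t = 4.0000: 115.722160
  t * PV_t at t = 4.5000: 127.822710
  t * PV_t at t = 5.0000: 139.445492
  t * PV_t at t = 5.5000: 150.603869
  t * PV_t at t = 6.0000: 161.310879
  t * PV_t at t = 6.5000: 171.579236
  t * PV_t at t = 7.0000: 5596.983857
Macaulay duration D = 6891.610269 / 1183.525578 = 5.822950
Modified duration = D / (1 + y/m) = 5.822950 / (1 + 0.018500) = 5.717182

Answer: Modified duration = 5.7172


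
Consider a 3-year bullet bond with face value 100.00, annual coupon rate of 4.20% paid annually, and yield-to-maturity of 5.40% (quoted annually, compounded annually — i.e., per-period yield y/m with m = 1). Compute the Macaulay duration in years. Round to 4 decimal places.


Coupon per period c = face * coupon_rate / m = 4.200000
Periods per year m = 1; per-period yield y/m = 0.054000
Number of cashflows N = 3
Cashflows (t years, CF_t, discount factor 1/(1+y/m)^(m*t), PV):
  t = 1.0000: CF_t = 4.200000, DF = 0.948767, PV = 3.984820
  t = 2.0000: CF_t = 4.200000, DF = 0.900158, PV = 3.780664
  t = 3.0000: CF_t = 104.200000, DF = 0.854040, PV = 88.990959
Price P = sum_t PV_t = 96.756442
Macaulay numerator sum_t t * PV_t:
  t * PV_t at t = 1.0000: 3.984820
  t * PV_t at t = 2.0000: 7.561328
  t * PV_t at t = 3.0000: 266.972877
Macaulay duration D = (sum_t t * PV_t) / P = 278.519024 / 96.756442 = 2.878558

Answer: Macaulay duration = 2.8786 years


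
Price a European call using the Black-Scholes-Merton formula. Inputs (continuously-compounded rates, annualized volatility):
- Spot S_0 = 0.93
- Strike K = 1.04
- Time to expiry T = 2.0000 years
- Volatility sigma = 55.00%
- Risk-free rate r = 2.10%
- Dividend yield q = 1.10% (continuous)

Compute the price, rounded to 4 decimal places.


Answer: Price = 0.2468

Derivation:
d1 = (ln(S/K) + (r - q + 0.5*sigma^2) * T) / (sigma * sqrt(T)) = 0.27089723
d2 = d1 - sigma * sqrt(T) = -0.50692023
exp(-rT) = 0.95886978; exp(-qT) = 0.97824024
C = S_0 * exp(-qT) * N(d1) - K * exp(-rT) * N(d2)
N(d1) = 0.60676496; N(d2) = 0.30610540
C = 0.9300 * 0.97824024 * 0.60676496 - 1.0400 * 0.95886978 * 0.30610540 = 0.2468


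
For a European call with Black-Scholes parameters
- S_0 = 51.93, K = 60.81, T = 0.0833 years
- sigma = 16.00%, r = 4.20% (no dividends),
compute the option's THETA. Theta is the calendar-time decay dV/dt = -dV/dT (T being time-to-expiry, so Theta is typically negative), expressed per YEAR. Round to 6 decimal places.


Answer: Theta = -0.024213

Derivation:
d1 = -3.3195493968; d2 = -3.3657281798
phi(d1) = 0.0016146410; exp(-qT) = 1.0000000000; exp(-rT) = 0.9965075130
Theta = -S*exp(-qT)*phi(d1)*sigma/(2*sqrt(T)) - r*K*exp(-rT)*N(d2) + q*S*exp(-qT)*N(d1)
N(d1) = 0.0004508143; N(d2) = 0.0003817095; sqrt(T) = 0.2886173938
Term 1 = -51.9300 * 1.0000000000 * 0.0016146410 * 0.1600 / (2 * 0.2886173938) = -0.0232413732
Term 2 = -0.0420 * 60.8100 * 0.9965075130 * 0.0003817095 = -0.0009714889
Term 3 = 0 (no dividend yield, q = 0)
Theta = -0.0232413732 + (-0.0009714889) + (0.0000000000) = -0.024213


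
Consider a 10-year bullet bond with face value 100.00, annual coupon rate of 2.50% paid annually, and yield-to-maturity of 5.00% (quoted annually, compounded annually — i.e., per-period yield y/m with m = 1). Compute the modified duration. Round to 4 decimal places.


Coupon per period c = face * coupon_rate / m = 2.500000
Periods per year m = 1; per-period yield y/m = 0.050000
Number of cashflows N = 10
Cashflows (t years, CF_t, discount factor 1/(1+y/m)^(m*t), PV):
  t = 1.0000: CF_t = 2.500000, DF = 0.952381, PV = 2.380952
  t = 2.0000: CF_t = 2.500000, DF = 0.907029, PV = 2.267574
  t = 3.0000: CF_t = 2.500000, DF = 0.863838, PV = 2.159594
  t = 4.0000: CF_t = 2.500000, DF = 0.822702, PV = 2.056756
  t = 5.0000: CF_t = 2.500000, DF = 0.783526, PV = 1.958815
  t = 6.0000: CF_t = 2.500000, DF = 0.746215, PV = 1.865538
  t = 7.0000: CF_t = 2.500000, DF = 0.710681, PV = 1.776703
  t = 8.0000: CF_t = 2.500000, DF = 0.676839, PV = 1.692098
  t = 9.0000: CF_t = 2.500000, DF = 0.644609, PV = 1.611522
  t = 10.0000: CF_t = 102.500000, DF = 0.613913, PV = 62.926108
Price P = sum_t PV_t = 80.695663
First compute Macaulay numerator sum_t t * PV_t:
  t * PV_t at t = 1.0000: 2.380952
  t * PV_t at t = 2.0000: 4.535147
  t * PV_t at t = 3.0000: 6.478782
  t * PV_t at t = 4.0000: 8.227025
  t * PV_t at t = 5.0000: 9.794077
  t * PV_t at t = 6.0000: 11.193231
  t * PV_t at t = 7.0000: 12.436923
  t * PV_t at t = 8.0000: 13.536787
  t * PV_t at t = 9.0000: 14.503701
  t * PV_t at t = 10.0000: 629.261085
Macaulay duration D = 712.347711 / 80.695663 = 8.827584
Modified duration = D / (1 + y/m) = 8.827584 / (1 + 0.050000) = 8.407223

Answer: Modified duration = 8.4072


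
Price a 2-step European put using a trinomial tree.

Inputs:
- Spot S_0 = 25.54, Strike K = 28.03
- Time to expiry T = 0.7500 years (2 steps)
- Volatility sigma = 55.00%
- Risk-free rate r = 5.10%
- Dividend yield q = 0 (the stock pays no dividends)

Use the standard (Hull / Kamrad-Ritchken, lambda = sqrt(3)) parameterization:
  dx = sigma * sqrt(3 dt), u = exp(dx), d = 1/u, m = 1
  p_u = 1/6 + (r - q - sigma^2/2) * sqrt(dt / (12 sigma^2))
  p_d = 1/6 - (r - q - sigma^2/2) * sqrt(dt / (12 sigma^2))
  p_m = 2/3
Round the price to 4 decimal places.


Answer: Price = V(0,0) = 5.4743

Derivation:
dt = T/N = 0.375000; dx = sigma*sqrt(3*dt) = 0.583363
u = exp(dx) = 1.792055; d = 1/u = 0.558019
p_u = 0.134445, p_m = 0.666667, p_d = 0.198888
Discount per step: exp(-r*dt) = 0.981057
Stock lattice S(k, j) with j the centered position index:
  k=0: S(0,+0) = 25.5400
  k=1: S(1,-1) = 14.2518; S(1,+0) = 25.5400; S(1,+1) = 45.7691
  k=2: S(2,-2) = 7.9528; S(2,-1) = 14.2518; S(2,+0) = 25.5400; S(2,+1) = 45.7691; S(2,+2) = 82.0207
Terminal payoffs V(N, j) = max(K - S_T, 0):
  V(2,-2) = 20.077235; V(2,-1) = 13.778207; V(2,+0) = 2.490000; V(2,+1) = 0.000000; V(2,+2) = 0.000000
Backward induction: V(k, j) = exp(-r*dt) * [p_u * V(k+1, j+1) + p_m * V(k+1, j) + p_d * V(k+1, j-1)]
  V(1,-1) = exp(-r*dt) * [p_u*2.490000 + p_m*13.778207 + p_d*20.077235] = 13.257378
  V(1,+0) = exp(-r*dt) * [p_u*0.000000 + p_m*2.490000 + p_d*13.778207] = 4.316967
  V(1,+1) = exp(-r*dt) * [p_u*0.000000 + p_m*0.000000 + p_d*2.490000] = 0.485850
  V(0,+0) = exp(-r*dt) * [p_u*0.485850 + p_m*4.316967 + p_d*13.257378] = 5.474330


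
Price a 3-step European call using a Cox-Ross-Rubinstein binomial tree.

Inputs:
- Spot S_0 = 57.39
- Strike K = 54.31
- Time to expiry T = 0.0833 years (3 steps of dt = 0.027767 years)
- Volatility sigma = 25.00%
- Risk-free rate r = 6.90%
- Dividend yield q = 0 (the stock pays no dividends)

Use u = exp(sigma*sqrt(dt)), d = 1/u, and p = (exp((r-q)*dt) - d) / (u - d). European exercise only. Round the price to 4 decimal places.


Answer: Price = V(0,0) = 3.8129

Derivation:
dt = T/N = 0.027767
u = exp(sigma*sqrt(dt)) = 1.042538; d = 1/u = 0.959197
p = (exp((r-q)*dt) - d) / (u - d) = 0.512598
Discount per step: exp(-r*dt) = 0.998086
Stock lattice S(k, i) with i counting down-moves:
  k=0: S(0,0) = 57.3900
  k=1: S(1,0) = 59.8313; S(1,1) = 55.0483
  k=2: S(2,0) = 62.3764; S(2,1) = 57.3900; S(2,2) = 52.8022
  k=3: S(3,0) = 65.0298; S(3,1) = 59.8313; S(3,2) = 55.0483; S(3,3) = 50.6478
Terminal payoffs V(N, i) = max(S_T - K, 0):
  V(3,0) = 10.719764; V(3,1) = 5.521268; V(3,2) = 0.738342; V(3,3) = 0.000000
Backward induction: V(k, i) = exp(-r*dt) * [p * V(k+1, i) + (1-p) * V(k+1, i+1)].
  V(2,0) = exp(-r*dt) * [p*10.719764 + (1-p)*5.521268] = 8.170337
  V(2,1) = exp(-r*dt) * [p*5.521268 + (1-p)*0.738342] = 3.183953
  V(2,2) = exp(-r*dt) * [p*0.738342 + (1-p)*0.000000] = 0.377748
  V(1,0) = exp(-r*dt) * [p*8.170337 + (1-p)*3.183953] = 5.728975
  V(1,1) = exp(-r*dt) * [p*3.183953 + (1-p)*0.377748] = 1.812726
  V(0,0) = exp(-r*dt) * [p*5.728975 + (1-p)*1.812726] = 3.812874


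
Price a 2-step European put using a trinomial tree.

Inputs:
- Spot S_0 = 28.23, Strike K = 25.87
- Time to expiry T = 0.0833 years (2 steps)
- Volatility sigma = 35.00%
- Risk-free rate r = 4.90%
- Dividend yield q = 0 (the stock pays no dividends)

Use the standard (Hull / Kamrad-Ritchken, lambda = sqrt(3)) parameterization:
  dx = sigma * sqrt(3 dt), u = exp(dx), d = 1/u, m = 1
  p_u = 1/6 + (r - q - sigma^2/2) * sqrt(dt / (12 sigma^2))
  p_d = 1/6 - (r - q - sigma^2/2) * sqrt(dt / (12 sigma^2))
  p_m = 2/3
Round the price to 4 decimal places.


dt = T/N = 0.041650; dx = sigma*sqrt(3*dt) = 0.123719
u = exp(dx) = 1.131698; d = 1/u = 0.883628
p_u = 0.164605, p_m = 0.666667, p_d = 0.168729
Discount per step: exp(-r*dt) = 0.997961
Stock lattice S(k, j) with j the centered position index:
  k=0: S(0,+0) = 28.2300
  k=1: S(1,-1) = 24.9448; S(1,+0) = 28.2300; S(1,+1) = 31.9478
  k=2: S(2,-2) = 22.0419; S(2,-1) = 24.9448; S(2,+0) = 28.2300; S(2,+1) = 31.9478; S(2,+2) = 36.1553
Terminal payoffs V(N, j) = max(K - S_T, 0):
  V(2,-2) = 3.828052; V(2,-1) = 0.925177; V(2,+0) = 0.000000; V(2,+1) = 0.000000; V(2,+2) = 0.000000
Backward induction: V(k, j) = exp(-r*dt) * [p_u * V(k+1, j+1) + p_m * V(k+1, j) + p_d * V(k+1, j-1)]
  V(1,-1) = exp(-r*dt) * [p_u*0.000000 + p_m*0.925177 + p_d*3.828052] = 1.260112
  V(1,+0) = exp(-r*dt) * [p_u*0.000000 + p_m*0.000000 + p_d*0.925177] = 0.155786
  V(1,+1) = exp(-r*dt) * [p_u*0.000000 + p_m*0.000000 + p_d*0.000000] = 0.000000
  V(0,+0) = exp(-r*dt) * [p_u*0.000000 + p_m*0.155786 + p_d*1.260112] = 0.315829

Answer: Price = V(0,0) = 0.3158


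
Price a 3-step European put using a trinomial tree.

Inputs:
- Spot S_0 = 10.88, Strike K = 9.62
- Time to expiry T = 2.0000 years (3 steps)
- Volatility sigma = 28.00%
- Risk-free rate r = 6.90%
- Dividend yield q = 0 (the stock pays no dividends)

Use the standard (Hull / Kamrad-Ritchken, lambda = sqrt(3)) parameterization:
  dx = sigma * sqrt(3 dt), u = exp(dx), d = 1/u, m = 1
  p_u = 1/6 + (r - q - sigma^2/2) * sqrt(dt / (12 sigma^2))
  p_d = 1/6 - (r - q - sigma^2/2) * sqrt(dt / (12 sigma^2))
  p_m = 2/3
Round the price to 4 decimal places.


Answer: Price = V(0,0) = 0.5803

Derivation:
dt = T/N = 0.666667; dx = sigma*sqrt(3*dt) = 0.395980
u = exp(dx) = 1.485839; d = 1/u = 0.673020
p_u = 0.191752, p_m = 0.666667, p_d = 0.141581
Discount per step: exp(-r*dt) = 0.955042
Stock lattice S(k, j) with j the centered position index:
  k=0: S(0,+0) = 10.8800
  k=1: S(1,-1) = 7.3225; S(1,+0) = 10.8800; S(1,+1) = 16.1659
  k=2: S(2,-2) = 4.9282; S(2,-1) = 7.3225; S(2,+0) = 10.8800; S(2,+1) = 16.1659; S(2,+2) = 24.0200
  k=3: S(3,-3) = 3.3168; S(3,-2) = 4.9282; S(3,-1) = 7.3225; S(3,+0) = 10.8800; S(3,+1) = 16.1659; S(3,+2) = 24.0200; S(3,+3) = 35.6898
Terminal payoffs V(N, j) = max(K - S_T, 0):
  V(3,-3) = 6.303245; V(3,-2) = 4.691835; V(3,-1) = 2.297539; V(3,+0) = 0.000000; V(3,+1) = 0.000000; V(3,+2) = 0.000000; V(3,+3) = 0.000000
Backward induction: V(k, j) = exp(-r*dt) * [p_u * V(k+1, j+1) + p_m * V(k+1, j) + p_d * V(k+1, j-1)]
  V(2,-2) = exp(-r*dt) * [p_u*2.297539 + p_m*4.691835 + p_d*6.303245] = 4.260317
  V(2,-1) = exp(-r*dt) * [p_u*0.000000 + p_m*2.297539 + p_d*4.691835] = 2.097242
  V(2,+0) = exp(-r*dt) * [p_u*0.000000 + p_m*0.000000 + p_d*2.297539] = 0.310664
  V(2,+1) = exp(-r*dt) * [p_u*0.000000 + p_m*0.000000 + p_d*0.000000] = 0.000000
  V(2,+2) = exp(-r*dt) * [p_u*0.000000 + p_m*0.000000 + p_d*0.000000] = 0.000000
  V(1,-1) = exp(-r*dt) * [p_u*0.310664 + p_m*2.097242 + p_d*4.260317] = 1.968258
  V(1,+0) = exp(-r*dt) * [p_u*0.000000 + p_m*0.310664 + p_d*2.097242] = 0.481379
  V(1,+1) = exp(-r*dt) * [p_u*0.000000 + p_m*0.000000 + p_d*0.310664] = 0.042007
  V(0,+0) = exp(-r*dt) * [p_u*0.042007 + p_m*0.481379 + p_d*1.968258] = 0.580324


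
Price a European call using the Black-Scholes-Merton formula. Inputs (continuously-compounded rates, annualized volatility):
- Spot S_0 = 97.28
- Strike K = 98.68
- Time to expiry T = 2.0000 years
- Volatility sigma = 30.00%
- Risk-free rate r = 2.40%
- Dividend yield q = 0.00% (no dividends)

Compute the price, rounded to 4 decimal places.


Answer: Price = 17.7341

Derivation:
d1 = (ln(S/K) + (r - q + 0.5*sigma^2) * T) / (sigma * sqrt(T)) = 0.29158992
d2 = d1 - sigma * sqrt(T) = -0.13267415
exp(-rT) = 0.95313379; exp(-qT) = 1.00000000
C = S_0 * exp(-qT) * N(d1) - K * exp(-rT) * N(d2)
N(d1) = 0.61469991; N(d2) = 0.44722554
C = 97.2800 * 1.00000000 * 0.61469991 - 98.6800 * 0.95313379 * 0.44722554 = 17.7341


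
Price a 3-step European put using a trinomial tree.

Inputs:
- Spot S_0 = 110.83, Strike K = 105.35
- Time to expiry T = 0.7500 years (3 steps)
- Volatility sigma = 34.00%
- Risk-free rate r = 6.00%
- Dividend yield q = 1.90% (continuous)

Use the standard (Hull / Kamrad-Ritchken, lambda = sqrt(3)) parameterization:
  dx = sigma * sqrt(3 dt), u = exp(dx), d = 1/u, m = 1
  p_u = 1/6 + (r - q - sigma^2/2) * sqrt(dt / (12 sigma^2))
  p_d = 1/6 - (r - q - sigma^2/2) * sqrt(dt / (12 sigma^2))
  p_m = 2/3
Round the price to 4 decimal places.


Answer: Price = V(0,0) = 8.1943

Derivation:
dt = T/N = 0.250000; dx = sigma*sqrt(3*dt) = 0.294449
u = exp(dx) = 1.342386; d = 1/u = 0.744942
p_u = 0.159535, p_m = 0.666667, p_d = 0.173799
Discount per step: exp(-r*dt) = 0.985112
Stock lattice S(k, j) with j the centered position index:
  k=0: S(0,+0) = 110.8300
  k=1: S(1,-1) = 82.5619; S(1,+0) = 110.8300; S(1,+1) = 148.7766
  k=2: S(2,-2) = 61.5039; S(2,-1) = 82.5619; S(2,+0) = 110.8300; S(2,+1) = 148.7766; S(2,+2) = 199.7157
  k=3: S(3,-3) = 45.8168; S(3,-2) = 61.5039; S(3,-1) = 82.5619; S(3,+0) = 110.8300; S(3,+1) = 148.7766; S(3,+2) = 199.7157; S(3,+3) = 268.0955
Terminal payoffs V(N, j) = max(K - S_T, 0):
  V(3,-3) = 59.533166; V(3,-2) = 43.846123; V(3,-1) = 22.788055; V(3,+0) = 0.000000; V(3,+1) = 0.000000; V(3,+2) = 0.000000; V(3,+3) = 0.000000
Backward induction: V(k, j) = exp(-r*dt) * [p_u * V(k+1, j+1) + p_m * V(k+1, j) + p_d * V(k+1, j-1)]
  V(2,-2) = exp(-r*dt) * [p_u*22.788055 + p_m*43.846123 + p_d*59.533166] = 42.569659
  V(2,-1) = exp(-r*dt) * [p_u*0.000000 + p_m*22.788055 + p_d*43.846123] = 22.472800
  V(2,+0) = exp(-r*dt) * [p_u*0.000000 + p_m*0.000000 + p_d*22.788055] = 3.901568
  V(2,+1) = exp(-r*dt) * [p_u*0.000000 + p_m*0.000000 + p_d*0.000000] = 0.000000
  V(2,+2) = exp(-r*dt) * [p_u*0.000000 + p_m*0.000000 + p_d*0.000000] = 0.000000
  V(1,-1) = exp(-r*dt) * [p_u*3.901568 + p_m*22.472800 + p_d*42.569659] = 22.660383
  V(1,+0) = exp(-r*dt) * [p_u*0.000000 + p_m*3.901568 + p_d*22.472800] = 6.409914
  V(1,+1) = exp(-r*dt) * [p_u*0.000000 + p_m*0.000000 + p_d*3.901568] = 0.667992
  V(0,+0) = exp(-r*dt) * [p_u*0.667992 + p_m*6.409914 + p_d*22.660383] = 8.194346


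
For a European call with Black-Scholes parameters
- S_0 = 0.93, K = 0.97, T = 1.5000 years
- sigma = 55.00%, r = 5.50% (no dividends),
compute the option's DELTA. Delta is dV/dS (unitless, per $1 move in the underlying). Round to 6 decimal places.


Answer: Delta = 0.654229

Derivation:
d1 = 0.3967631744; d2 = -0.2768465049
phi(d1) = 0.3687453279; exp(-qT) = 1.0000000000; exp(-rT) = 0.9208114379
N(d1) = 0.6542289455
Delta = exp(-qT) * N(d1) = 1.0000000000 * 0.6542289455 = 0.654229


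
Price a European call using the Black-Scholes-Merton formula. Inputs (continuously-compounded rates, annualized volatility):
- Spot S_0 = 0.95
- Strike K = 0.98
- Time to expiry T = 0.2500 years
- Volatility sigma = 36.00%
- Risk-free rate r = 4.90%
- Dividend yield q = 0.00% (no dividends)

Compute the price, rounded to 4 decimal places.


Answer: Price = 0.0601

Derivation:
d1 = (ln(S/K) + (r - q + 0.5*sigma^2) * T) / (sigma * sqrt(T)) = -0.01466993
d2 = d1 - sigma * sqrt(T) = -0.19466993
exp(-rT) = 0.98782473; exp(-qT) = 1.00000000
C = S_0 * exp(-qT) * N(d1) - K * exp(-rT) * N(d2)
N(d1) = 0.49414776; N(d2) = 0.42282568
C = 0.9500 * 1.00000000 * 0.49414776 - 0.9800 * 0.98782473 * 0.42282568 = 0.0601


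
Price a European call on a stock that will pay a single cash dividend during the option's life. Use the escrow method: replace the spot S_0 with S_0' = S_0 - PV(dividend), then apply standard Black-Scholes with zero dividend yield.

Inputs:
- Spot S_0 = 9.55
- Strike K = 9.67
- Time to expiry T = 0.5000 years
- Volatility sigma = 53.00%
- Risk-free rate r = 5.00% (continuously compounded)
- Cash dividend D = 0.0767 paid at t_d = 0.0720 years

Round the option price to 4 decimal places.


Answer: Price = 1.4263

Derivation:
PV(D) = D * exp(-r * t_d) = 0.0767 * 0.99640647 = 0.07642438
S_0' = S_0 - PV(D) = 9.5500 - 0.07642438 = 9.47357562
d1 = (ln(S_0'/K) + (r + sigma^2/2)*T) / (sigma*sqrt(T)) = 0.19933233
d2 = d1 - sigma*sqrt(T) = -0.17543426
exp(-rT) = 0.97530991
N(d1) = 0.57899861; N(d2) = 0.43036921
C = S_0' * N(d1) - K * exp(-rT) * N(d2) = 9.47357562 * 0.57899861 - 9.6700 * 0.97530991 * 0.43036921 = 1.4263


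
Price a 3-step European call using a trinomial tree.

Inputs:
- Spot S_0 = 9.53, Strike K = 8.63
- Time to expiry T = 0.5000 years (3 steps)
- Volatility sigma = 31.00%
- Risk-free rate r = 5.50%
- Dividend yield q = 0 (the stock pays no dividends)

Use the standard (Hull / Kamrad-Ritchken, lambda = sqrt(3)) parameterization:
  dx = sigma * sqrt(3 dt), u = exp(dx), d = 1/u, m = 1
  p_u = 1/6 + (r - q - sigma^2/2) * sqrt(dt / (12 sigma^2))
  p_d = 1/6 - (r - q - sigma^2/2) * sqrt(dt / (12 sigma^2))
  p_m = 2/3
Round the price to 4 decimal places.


dt = T/N = 0.166667; dx = sigma*sqrt(3*dt) = 0.219203
u = exp(dx) = 1.245084; d = 1/u = 0.803159
p_u = 0.169309, p_m = 0.666667, p_d = 0.164025
Discount per step: exp(-r*dt) = 0.990875
Stock lattice S(k, j) with j the centered position index:
  k=0: S(0,+0) = 9.5300
  k=1: S(1,-1) = 7.6541; S(1,+0) = 9.5300; S(1,+1) = 11.8657
  k=2: S(2,-2) = 6.1475; S(2,-1) = 7.6541; S(2,+0) = 9.5300; S(2,+1) = 11.8657; S(2,+2) = 14.7737
  k=3: S(3,-3) = 4.9374; S(3,-2) = 6.1475; S(3,-1) = 7.6541; S(3,+0) = 9.5300; S(3,+1) = 11.8657; S(3,+2) = 14.7737; S(3,+3) = 18.3945
Terminal payoffs V(N, j) = max(S_T - K, 0):
  V(3,-3) = 0.000000; V(3,-2) = 0.000000; V(3,-1) = 0.000000; V(3,+0) = 0.900000; V(3,+1) = 3.235652; V(3,+2) = 6.143735; V(3,+3) = 9.764543
Backward induction: V(k, j) = exp(-r*dt) * [p_u * V(k+1, j+1) + p_m * V(k+1, j) + p_d * V(k+1, j-1)]
  V(2,-2) = exp(-r*dt) * [p_u*0.000000 + p_m*0.000000 + p_d*0.000000] = 0.000000
  V(2,-1) = exp(-r*dt) * [p_u*0.900000 + p_m*0.000000 + p_d*0.000000] = 0.150988
  V(2,+0) = exp(-r*dt) * [p_u*3.235652 + p_m*0.900000 + p_d*0.000000] = 1.137351
  V(2,+1) = exp(-r*dt) * [p_u*6.143735 + p_m*3.235652 + p_d*0.900000] = 3.314390
  V(2,+2) = exp(-r*dt) * [p_u*9.764543 + p_m*6.143735 + p_d*3.235652] = 6.222471
  V(1,-1) = exp(-r*dt) * [p_u*1.137351 + p_m*0.150988 + p_d*0.000000] = 0.290546
  V(1,+0) = exp(-r*dt) * [p_u*3.314390 + p_m*1.137351 + p_d*0.150988] = 1.331890
  V(1,+1) = exp(-r*dt) * [p_u*6.222471 + p_m*3.314390 + p_d*1.137351] = 3.418189
  V(0,+0) = exp(-r*dt) * [p_u*3.418189 + p_m*1.331890 + p_d*0.290546] = 1.500495

Answer: Price = V(0,0) = 1.5005


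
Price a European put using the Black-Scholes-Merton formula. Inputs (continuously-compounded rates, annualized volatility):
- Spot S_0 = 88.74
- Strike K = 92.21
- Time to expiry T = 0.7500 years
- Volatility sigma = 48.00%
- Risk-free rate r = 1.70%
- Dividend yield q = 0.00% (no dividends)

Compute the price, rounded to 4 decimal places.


d1 = (ln(S/K) + (r - q + 0.5*sigma^2) * T) / (sigma * sqrt(T)) = 0.14624321
d2 = d1 - sigma * sqrt(T) = -0.26944898
exp(-rT) = 0.98733094; exp(-qT) = 1.00000000
P = K * exp(-rT) * N(-d2) - S_0 * exp(-qT) * N(-d1)
N(-d1) = 0.44186470; N(-d2) = 0.60620790
P = 92.2100 * 0.98733094 * 0.60620790 - 88.7400 * 1.00000000 * 0.44186470 = 15.9792

Answer: Price = 15.9792


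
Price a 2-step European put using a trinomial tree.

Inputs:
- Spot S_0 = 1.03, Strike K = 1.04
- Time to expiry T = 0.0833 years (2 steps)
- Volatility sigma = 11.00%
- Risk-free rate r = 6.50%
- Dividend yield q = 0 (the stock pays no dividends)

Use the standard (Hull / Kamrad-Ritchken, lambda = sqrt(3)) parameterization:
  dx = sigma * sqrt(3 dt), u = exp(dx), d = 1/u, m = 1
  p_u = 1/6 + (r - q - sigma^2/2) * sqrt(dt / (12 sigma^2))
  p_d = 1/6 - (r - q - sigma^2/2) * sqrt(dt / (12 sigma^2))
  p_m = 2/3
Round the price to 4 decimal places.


dt = T/N = 0.041650; dx = sigma*sqrt(3*dt) = 0.038883
u = exp(dx) = 1.039649; d = 1/u = 0.961863
p_u = 0.198239, p_m = 0.666667, p_d = 0.135094
Discount per step: exp(-r*dt) = 0.997296
Stock lattice S(k, j) with j the centered position index:
  k=0: S(0,+0) = 1.0300
  k=1: S(1,-1) = 0.9907; S(1,+0) = 1.0300; S(1,+1) = 1.0708
  k=2: S(2,-2) = 0.9529; S(2,-1) = 0.9907; S(2,+0) = 1.0300; S(2,+1) = 1.0708; S(2,+2) = 1.1133
Terminal payoffs V(N, j) = max(K - S_T, 0):
  V(2,-2) = 0.087064; V(2,-1) = 0.049281; V(2,+0) = 0.010000; V(2,+1) = 0.000000; V(2,+2) = 0.000000
Backward induction: V(k, j) = exp(-r*dt) * [p_u * V(k+1, j+1) + p_m * V(k+1, j) + p_d * V(k+1, j-1)]
  V(1,-1) = exp(-r*dt) * [p_u*0.010000 + p_m*0.049281 + p_d*0.087064] = 0.046472
  V(1,+0) = exp(-r*dt) * [p_u*0.000000 + p_m*0.010000 + p_d*0.049281] = 0.013288
  V(1,+1) = exp(-r*dt) * [p_u*0.000000 + p_m*0.000000 + p_d*0.010000] = 0.001347
  V(0,+0) = exp(-r*dt) * [p_u*0.001347 + p_m*0.013288 + p_d*0.046472] = 0.015362

Answer: Price = V(0,0) = 0.0154


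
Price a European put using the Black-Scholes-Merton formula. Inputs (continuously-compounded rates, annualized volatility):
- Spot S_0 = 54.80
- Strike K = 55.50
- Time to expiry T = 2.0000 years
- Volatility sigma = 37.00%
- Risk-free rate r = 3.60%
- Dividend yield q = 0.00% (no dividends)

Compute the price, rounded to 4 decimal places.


d1 = (ln(S/K) + (r - q + 0.5*sigma^2) * T) / (sigma * sqrt(T)) = 0.37497141
d2 = d1 - sigma * sqrt(T) = -0.14828761
exp(-rT) = 0.93053090; exp(-qT) = 1.00000000
P = K * exp(-rT) * N(-d2) - S_0 * exp(-qT) * N(-d1)
N(-d1) = 0.35384086; N(-d2) = 0.55894210
P = 55.5000 * 0.93053090 * 0.55894210 - 54.8000 * 1.00000000 * 0.35384086 = 9.4758

Answer: Price = 9.4758


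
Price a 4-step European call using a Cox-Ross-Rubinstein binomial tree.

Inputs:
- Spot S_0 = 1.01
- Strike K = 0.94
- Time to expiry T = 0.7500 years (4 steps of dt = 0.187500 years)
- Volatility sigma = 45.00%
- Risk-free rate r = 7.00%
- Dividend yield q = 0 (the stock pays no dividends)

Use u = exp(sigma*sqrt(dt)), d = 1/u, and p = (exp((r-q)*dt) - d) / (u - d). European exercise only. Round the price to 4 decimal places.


Answer: Price = V(0,0) = 0.2142

Derivation:
dt = T/N = 0.187500
u = exp(sigma*sqrt(dt)) = 1.215136; d = 1/u = 0.822953
p = (exp((r-q)*dt) - d) / (u - d) = 0.485127
Discount per step: exp(-r*dt) = 0.986961
Stock lattice S(k, i) with i counting down-moves:
  k=0: S(0,0) = 1.0100
  k=1: S(1,0) = 1.2273; S(1,1) = 0.8312
  k=2: S(2,0) = 1.4913; S(2,1) = 1.0100; S(2,2) = 0.6840
  k=3: S(3,0) = 1.8122; S(3,1) = 1.2273; S(3,2) = 0.8312; S(3,3) = 0.5629
  k=4: S(4,0) = 2.2020; S(4,1) = 1.4913; S(4,2) = 1.0100; S(4,3) = 0.6840; S(4,4) = 0.4633
Terminal payoffs V(N, i) = max(S_T - K, 0):
  V(4,0) = 1.262016; V(4,1) = 0.551320; V(4,2) = 0.070000; V(4,3) = 0.000000; V(4,4) = 0.000000
Backward induction: V(k, i) = exp(-r*dt) * [p * V(k+1, i) + (1-p) * V(k+1, i+1)].
  V(3,0) = exp(-r*dt) * [p*1.262016 + (1-p)*0.551320] = 0.884413
  V(3,1) = exp(-r*dt) * [p*0.551320 + (1-p)*0.070000] = 0.299544
  V(3,2) = exp(-r*dt) * [p*0.070000 + (1-p)*0.000000] = 0.033516
  V(3,3) = exp(-r*dt) * [p*0.000000 + (1-p)*0.000000] = 0.000000
  V(2,0) = exp(-r*dt) * [p*0.884413 + (1-p)*0.299544] = 0.575674
  V(2,1) = exp(-r*dt) * [p*0.299544 + (1-p)*0.033516] = 0.160453
  V(2,2) = exp(-r*dt) * [p*0.033516 + (1-p)*0.000000] = 0.016048
  V(1,0) = exp(-r*dt) * [p*0.575674 + (1-p)*0.160453] = 0.357169
  V(1,1) = exp(-r*dt) * [p*0.160453 + (1-p)*0.016048] = 0.084980
  V(0,0) = exp(-r*dt) * [p*0.357169 + (1-p)*0.084980] = 0.214197


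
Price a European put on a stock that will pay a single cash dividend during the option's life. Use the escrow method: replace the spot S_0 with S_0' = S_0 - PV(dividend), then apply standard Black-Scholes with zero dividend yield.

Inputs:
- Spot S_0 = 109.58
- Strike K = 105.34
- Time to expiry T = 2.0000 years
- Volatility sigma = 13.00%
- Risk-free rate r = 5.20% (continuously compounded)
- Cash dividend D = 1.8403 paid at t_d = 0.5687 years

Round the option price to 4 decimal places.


Answer: Price = 2.6920

Derivation:
PV(D) = D * exp(-r * t_d) = 1.8403 * 0.97086058 = 1.78667473
S_0' = S_0 - PV(D) = 109.5800 - 1.78667473 = 107.79332527
d1 = (ln(S_0'/K) + (r + sigma^2/2)*T) / (sigma*sqrt(T)) = 0.78283533
d2 = d1 - sigma*sqrt(T) = 0.59898757
exp(-rT) = 0.90122530
N(-d1) = 0.21686191; N(-d2) = 0.27459059
P = K * exp(-rT) * N(-d2) - S_0' * N(-d1) = 105.3400 * 0.90122530 * 0.27459059 - 107.79332527 * 0.21686191 = 2.6920


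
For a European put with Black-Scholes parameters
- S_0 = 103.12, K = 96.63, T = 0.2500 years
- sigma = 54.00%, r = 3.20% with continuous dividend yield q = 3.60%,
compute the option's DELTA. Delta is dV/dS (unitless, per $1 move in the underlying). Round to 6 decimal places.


Answer: Delta = -0.351747

Derivation:
d1 = 0.3720522467; d2 = 0.1020522467
phi(d1) = 0.3722647552; exp(-qT) = 0.9910403788; exp(-rT) = 0.9920319148
N(-d1) = 0.3549269749
Delta = -exp(-qT) * N(-d1) = -0.9910403788 * 0.3549269749 = -0.351747


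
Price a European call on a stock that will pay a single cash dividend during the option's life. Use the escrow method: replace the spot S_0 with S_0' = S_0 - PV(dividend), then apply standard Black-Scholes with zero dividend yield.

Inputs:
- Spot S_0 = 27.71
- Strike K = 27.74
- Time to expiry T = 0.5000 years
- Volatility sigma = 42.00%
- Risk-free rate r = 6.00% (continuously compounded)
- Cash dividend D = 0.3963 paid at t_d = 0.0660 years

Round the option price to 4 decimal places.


Answer: Price = 3.4025

Derivation:
PV(D) = D * exp(-r * t_d) = 0.3963 * 0.99604783 = 0.39473376
S_0' = S_0 - PV(D) = 27.7100 - 0.39473376 = 27.31526624
d1 = (ln(S_0'/K) + (r + sigma^2/2)*T) / (sigma*sqrt(T)) = 0.19755329
d2 = d1 - sigma*sqrt(T) = -0.09943156
exp(-rT) = 0.97044553
N(d1) = 0.57830271; N(d2) = 0.46039781
C = S_0' * N(d1) - K * exp(-rT) * N(d2) = 27.31526624 * 0.57830271 - 27.7400 * 0.97044553 * 0.46039781 = 3.4025


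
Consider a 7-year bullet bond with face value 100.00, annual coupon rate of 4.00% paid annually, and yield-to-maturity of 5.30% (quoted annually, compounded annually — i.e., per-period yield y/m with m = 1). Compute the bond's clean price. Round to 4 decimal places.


Coupon per period c = face * coupon_rate / m = 4.000000
Periods per year m = 1; per-period yield y/m = 0.053000
Number of cashflows N = 7
Cashflows (t years, CF_t, discount factor 1/(1+y/m)^(m*t), PV):
  t = 1.0000: CF_t = 4.000000, DF = 0.949668, PV = 3.798670
  t = 2.0000: CF_t = 4.000000, DF = 0.901869, PV = 3.607474
  t = 3.0000: CF_t = 4.000000, DF = 0.856475, PV = 3.425902
  t = 4.0000: CF_t = 4.000000, DF = 0.813367, PV = 3.253468
  t = 5.0000: CF_t = 4.000000, DF = 0.772428, PV = 3.089713
  t = 6.0000: CF_t = 4.000000, DF = 0.733550, PV = 2.934200
  t = 7.0000: CF_t = 104.000000, DF = 0.696629, PV = 72.449391
Price P = sum_t PV_t = 92.558819

Answer: Price = 92.5588


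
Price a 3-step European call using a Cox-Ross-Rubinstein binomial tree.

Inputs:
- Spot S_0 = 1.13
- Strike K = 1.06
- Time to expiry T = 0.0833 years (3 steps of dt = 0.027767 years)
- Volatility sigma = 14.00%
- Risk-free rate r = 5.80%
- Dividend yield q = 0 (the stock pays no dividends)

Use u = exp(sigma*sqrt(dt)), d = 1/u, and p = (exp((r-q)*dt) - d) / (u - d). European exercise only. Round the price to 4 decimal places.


Answer: Price = V(0,0) = 0.0758

Derivation:
dt = T/N = 0.027767
u = exp(sigma*sqrt(dt)) = 1.023603; d = 1/u = 0.976941
p = (exp((r-q)*dt) - d) / (u - d) = 0.528710
Discount per step: exp(-r*dt) = 0.998391
Stock lattice S(k, i) with i counting down-moves:
  k=0: S(0,0) = 1.1300
  k=1: S(1,0) = 1.1567; S(1,1) = 1.1039
  k=2: S(2,0) = 1.1840; S(2,1) = 1.1300; S(2,2) = 1.0785
  k=3: S(3,0) = 1.2119; S(3,1) = 1.1567; S(3,2) = 1.1039; S(3,3) = 1.0536
Terminal payoffs V(N, i) = max(S_T - K, 0):
  V(3,0) = 0.151917; V(3,1) = 0.096671; V(3,2) = 0.043944; V(3,3) = 0.000000
Backward induction: V(k, i) = exp(-r*dt) * [p * V(k+1, i) + (1-p) * V(k+1, i+1)].
  V(2,0) = exp(-r*dt) * [p*0.151917 + (1-p)*0.096671] = 0.125678
  V(2,1) = exp(-r*dt) * [p*0.096671 + (1-p)*0.043944] = 0.071706
  V(2,2) = exp(-r*dt) * [p*0.043944 + (1-p)*0.000000] = 0.023196
  V(1,0) = exp(-r*dt) * [p*0.125678 + (1-p)*0.071706] = 0.100080
  V(1,1) = exp(-r*dt) * [p*0.071706 + (1-p)*0.023196] = 0.048765
  V(0,0) = exp(-r*dt) * [p*0.100080 + (1-p)*0.048765] = 0.075774


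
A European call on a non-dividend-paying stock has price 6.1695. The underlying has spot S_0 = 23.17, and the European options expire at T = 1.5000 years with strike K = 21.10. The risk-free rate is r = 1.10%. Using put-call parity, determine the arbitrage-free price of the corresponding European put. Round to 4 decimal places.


Answer: Put price = 3.7542

Derivation:
Put-call parity: C - P = S_0 * exp(-qT) - K * exp(-rT).
S_0 * exp(-qT) = 23.1700 * 1.00000000 = 23.17000000
K * exp(-rT) = 21.1000 * 0.98363538 = 20.75470651
P = C - S*exp(-qT) + K*exp(-rT)
P = 6.1695 - 23.17000000 + 20.75470651 = 3.7542


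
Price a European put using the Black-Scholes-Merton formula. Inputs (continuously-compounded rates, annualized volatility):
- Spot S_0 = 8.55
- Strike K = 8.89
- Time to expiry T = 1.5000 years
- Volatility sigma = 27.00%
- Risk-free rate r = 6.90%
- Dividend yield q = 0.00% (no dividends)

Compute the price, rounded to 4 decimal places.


Answer: Price = 0.8411

Derivation:
d1 = (ln(S/K) + (r - q + 0.5*sigma^2) * T) / (sigma * sqrt(T)) = 0.36040532
d2 = d1 - sigma * sqrt(T) = 0.02972421
exp(-rT) = 0.90167602; exp(-qT) = 1.00000000
P = K * exp(-rT) * N(-d2) - S_0 * exp(-qT) * N(-d1)
N(-d1) = 0.35927202; N(-d2) = 0.48814350
P = 8.8900 * 0.90167602 * 0.48814350 - 8.5500 * 1.00000000 * 0.35927202 = 0.8411


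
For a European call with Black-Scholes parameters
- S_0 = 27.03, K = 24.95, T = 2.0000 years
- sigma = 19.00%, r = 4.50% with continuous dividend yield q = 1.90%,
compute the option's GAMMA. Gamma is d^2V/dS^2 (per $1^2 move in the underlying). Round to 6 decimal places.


d1 = 0.6258771011; d2 = 0.3571765242
phi(d1) = 0.3279809977; exp(-qT) = 0.9627129409; exp(-rT) = 0.9139311853
Gamma = exp(-qT) * phi(d1) / (S * sigma * sqrt(T)) = 0.9627129409 * 0.3279809977 / (27.0300 * 0.1900 * 1.4142135624) = 0.043474

Answer: Gamma = 0.043474
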